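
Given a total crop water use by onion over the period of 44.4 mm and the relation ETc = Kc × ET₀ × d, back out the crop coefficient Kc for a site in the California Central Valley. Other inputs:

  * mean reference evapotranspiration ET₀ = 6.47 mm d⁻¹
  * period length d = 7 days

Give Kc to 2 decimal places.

0.98

ETc = Kc × ET₀ × d  ⇒  Kc = ETc / (ET₀ × d)
Kc = 44.4 / (6.47 × 7) = 44.4 / 45.29 = 0.9803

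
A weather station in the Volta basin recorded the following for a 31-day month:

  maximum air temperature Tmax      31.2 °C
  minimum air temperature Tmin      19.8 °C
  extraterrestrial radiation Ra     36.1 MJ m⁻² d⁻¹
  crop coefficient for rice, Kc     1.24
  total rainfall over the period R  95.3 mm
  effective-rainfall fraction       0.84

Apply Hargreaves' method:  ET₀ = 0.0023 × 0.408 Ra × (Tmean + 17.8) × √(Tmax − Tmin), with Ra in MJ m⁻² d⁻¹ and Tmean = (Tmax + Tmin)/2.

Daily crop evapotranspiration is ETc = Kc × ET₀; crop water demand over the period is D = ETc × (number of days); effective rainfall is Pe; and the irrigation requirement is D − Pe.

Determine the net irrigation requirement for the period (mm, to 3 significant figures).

Tmean = (31.2 + 19.8)/2 = 25.50 °C
0.408 Ra = 0.408 × 36.1 = 14.7288 mm/d equivalent
ET₀ = 0.0023 × 14.7288 × (25.50 + 17.8) × √11.4 = 0.0023 × 14.7288 × 43.30 × 3.3764 = 4.9526 mm/d
ETc = Kc × ET₀ = 1.24 × 4.9526 = 6.1412 mm/d
Crop demand D = ETc × 31 d = 6.1412 × 31 = 190.377 mm
Pe = 0.84 × 95.3 = 80.052 mm
D − Pe = 190.377 − 80.052 = 110.325 mm

110 mm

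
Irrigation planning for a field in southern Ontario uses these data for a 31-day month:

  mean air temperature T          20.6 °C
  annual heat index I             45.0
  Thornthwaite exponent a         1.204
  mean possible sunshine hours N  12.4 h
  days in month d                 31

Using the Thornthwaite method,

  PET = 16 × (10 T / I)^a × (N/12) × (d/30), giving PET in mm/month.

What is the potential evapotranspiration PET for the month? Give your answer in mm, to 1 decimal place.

10T/I = 10 × 20.6 / 45.0 = 4.5778
(10T/I)^a = 4.5778^1.204 = 6.2435
Uncorrected PET = 16 × 6.2435 = 99.896 mm
Correction = (N/12)(d/30) = (12.4/12)(31/30) = 1.0678
PET = 99.896 × 1.0678 = 106.669 mm/month

106.7 mm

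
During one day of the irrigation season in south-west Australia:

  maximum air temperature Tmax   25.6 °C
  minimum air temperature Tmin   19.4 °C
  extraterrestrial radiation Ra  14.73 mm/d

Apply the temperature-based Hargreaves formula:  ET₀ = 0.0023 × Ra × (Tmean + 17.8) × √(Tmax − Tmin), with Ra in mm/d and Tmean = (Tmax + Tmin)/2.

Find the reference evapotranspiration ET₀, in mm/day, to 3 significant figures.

3.40 mm/day

Tmean = (25.6 + 19.4)/2 = 22.50 °C
ET₀ = 0.0023 × 14.73 × (22.50 + 17.8) × √6.2 = 0.0023 × 14.73 × 40.30 × 2.4900 = 3.3997 mm/d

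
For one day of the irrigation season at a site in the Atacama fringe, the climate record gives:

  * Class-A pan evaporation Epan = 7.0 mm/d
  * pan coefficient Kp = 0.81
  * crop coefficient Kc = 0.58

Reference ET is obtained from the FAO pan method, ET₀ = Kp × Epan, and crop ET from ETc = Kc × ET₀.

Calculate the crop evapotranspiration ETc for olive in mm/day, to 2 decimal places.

ET₀ = 0.81 × 7.0 = 5.6700 mm/d
ETc = Kc × ET₀ = 0.58 × 5.6700 = 3.2886 mm/d

3.29 mm/day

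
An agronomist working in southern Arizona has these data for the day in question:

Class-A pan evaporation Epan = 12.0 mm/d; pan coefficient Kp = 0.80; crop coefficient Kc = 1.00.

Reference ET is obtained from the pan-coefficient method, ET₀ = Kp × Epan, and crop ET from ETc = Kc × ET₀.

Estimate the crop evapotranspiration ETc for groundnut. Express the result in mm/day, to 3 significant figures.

9.60 mm/day

ET₀ = 0.80 × 12.0 = 9.6000 mm/d
ETc = Kc × ET₀ = 1.00 × 9.6000 = 9.6000 mm/d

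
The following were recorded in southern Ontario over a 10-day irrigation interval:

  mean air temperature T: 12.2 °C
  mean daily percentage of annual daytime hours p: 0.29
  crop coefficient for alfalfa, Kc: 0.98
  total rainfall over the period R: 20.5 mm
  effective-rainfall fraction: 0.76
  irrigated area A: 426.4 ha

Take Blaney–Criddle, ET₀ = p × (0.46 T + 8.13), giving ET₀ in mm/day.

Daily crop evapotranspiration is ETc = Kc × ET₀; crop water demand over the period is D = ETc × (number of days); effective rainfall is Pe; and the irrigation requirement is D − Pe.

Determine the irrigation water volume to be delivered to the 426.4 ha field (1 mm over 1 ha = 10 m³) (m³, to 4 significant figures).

ET₀ = 0.29 × (0.46 × 12.2 + 8.13) = 0.29 × 13.742 = 3.9852 mm/d
ETc = Kc × ET₀ = 0.98 × 3.9852 = 3.9055 mm/d
Crop demand D = ETc × 10 d = 3.9055 × 10 = 39.055 mm
Pe = 0.76 × 20.5 = 15.580 mm
D − Pe = 39.055 − 15.580 = 23.475 mm
Volume = 23.475 mm × 426.4 ha × 10 = 100097.4 m³

100100 m³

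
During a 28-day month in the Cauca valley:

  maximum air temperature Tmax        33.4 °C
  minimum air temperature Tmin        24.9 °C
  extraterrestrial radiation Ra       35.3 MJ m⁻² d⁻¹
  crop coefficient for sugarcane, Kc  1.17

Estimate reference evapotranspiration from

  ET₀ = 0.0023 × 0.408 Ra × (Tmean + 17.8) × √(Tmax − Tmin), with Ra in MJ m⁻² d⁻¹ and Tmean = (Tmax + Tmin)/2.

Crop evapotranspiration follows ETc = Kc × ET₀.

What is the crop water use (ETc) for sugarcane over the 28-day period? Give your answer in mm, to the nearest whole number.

Tmean = (33.4 + 24.9)/2 = 29.15 °C
0.408 Ra = 0.408 × 35.3 = 14.4024 mm/d equivalent
ET₀ = 0.0023 × 14.4024 × (29.15 + 17.8) × √8.5 = 0.0023 × 14.4024 × 46.95 × 2.9155 = 4.5343 mm/d
ETc = Kc × ET₀ = 1.17 × 4.5343 = 5.3051 mm/d
Over 28 days: 5.3051 × 28 = 148.543 mm

149 mm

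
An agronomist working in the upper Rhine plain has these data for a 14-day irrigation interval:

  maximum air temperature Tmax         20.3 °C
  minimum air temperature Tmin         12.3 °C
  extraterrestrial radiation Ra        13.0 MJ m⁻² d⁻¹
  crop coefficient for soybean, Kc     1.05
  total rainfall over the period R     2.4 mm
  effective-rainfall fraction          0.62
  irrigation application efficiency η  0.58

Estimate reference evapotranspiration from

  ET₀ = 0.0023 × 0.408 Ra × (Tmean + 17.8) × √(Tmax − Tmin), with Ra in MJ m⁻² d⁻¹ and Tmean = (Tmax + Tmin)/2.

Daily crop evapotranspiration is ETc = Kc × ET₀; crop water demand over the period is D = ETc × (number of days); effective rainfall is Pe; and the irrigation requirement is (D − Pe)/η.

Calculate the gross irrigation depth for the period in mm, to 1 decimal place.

Tmean = (20.3 + 12.3)/2 = 16.30 °C
0.408 Ra = 0.408 × 13.0 = 5.3040 mm/d equivalent
ET₀ = 0.0023 × 5.3040 × (16.30 + 17.8) × √8.0 = 0.0023 × 5.3040 × 34.10 × 2.8284 = 1.1766 mm/d
ETc = Kc × ET₀ = 1.05 × 1.1766 = 1.2354 mm/d
Crop demand D = ETc × 14 d = 1.2354 × 14 = 17.296 mm
Pe = 0.62 × 2.4 = 1.488 mm
D − Pe = 17.296 − 1.488 = 15.808 mm
Gross irrigation = 15.808 / 0.58 = 27.255 mm

27.3 mm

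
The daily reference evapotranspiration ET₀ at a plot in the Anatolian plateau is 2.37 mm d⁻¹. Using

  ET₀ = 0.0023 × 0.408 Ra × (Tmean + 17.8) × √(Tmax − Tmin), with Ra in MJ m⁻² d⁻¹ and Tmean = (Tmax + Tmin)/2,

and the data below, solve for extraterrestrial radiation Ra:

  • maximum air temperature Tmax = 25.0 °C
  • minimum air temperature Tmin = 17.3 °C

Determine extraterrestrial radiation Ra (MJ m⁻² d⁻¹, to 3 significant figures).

23.4 MJ m⁻² d⁻¹

Tmean = (25.0+17.3)/2 = 21.15 °C; ΔT = 7.7
Ra = ET₀ / [0.0023 × 0.408 × (Tmean+17.8) × √ΔT]
   = 2.37 / (0.0023 × 0.408 × 38.95 × 2.7749) = 23.367 MJ m⁻² d⁻¹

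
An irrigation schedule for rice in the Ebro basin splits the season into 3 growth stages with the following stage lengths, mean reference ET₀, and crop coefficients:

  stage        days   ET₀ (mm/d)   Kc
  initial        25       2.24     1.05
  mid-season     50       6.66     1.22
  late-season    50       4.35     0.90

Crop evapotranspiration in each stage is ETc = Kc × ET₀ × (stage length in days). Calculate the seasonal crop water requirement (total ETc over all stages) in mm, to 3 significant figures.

initial: 1.05 × 2.24 × 25 = 58.80 mm
mid-season: 1.22 × 6.66 × 50 = 406.26 mm
late-season: 0.90 × 4.35 × 50 = 195.75 mm
Seasonal total = 660.81 mm

661 mm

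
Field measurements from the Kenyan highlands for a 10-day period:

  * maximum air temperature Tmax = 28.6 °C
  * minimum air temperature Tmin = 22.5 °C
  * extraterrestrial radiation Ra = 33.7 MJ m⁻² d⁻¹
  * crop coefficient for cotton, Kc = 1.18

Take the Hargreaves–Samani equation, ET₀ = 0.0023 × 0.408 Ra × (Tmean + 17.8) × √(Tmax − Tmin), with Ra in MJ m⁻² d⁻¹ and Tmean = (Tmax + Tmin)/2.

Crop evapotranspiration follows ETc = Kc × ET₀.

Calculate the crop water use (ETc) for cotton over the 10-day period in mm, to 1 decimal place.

Tmean = (28.6 + 22.5)/2 = 25.55 °C
0.408 Ra = 0.408 × 33.7 = 13.7496 mm/d equivalent
ET₀ = 0.0023 × 13.7496 × (25.55 + 17.8) × √6.1 = 0.0023 × 13.7496 × 43.35 × 2.4698 = 3.3859 mm/d
ETc = Kc × ET₀ = 1.18 × 3.3859 = 3.9954 mm/d
Over 10 days: 3.9954 × 10 = 39.954 mm

40.0 mm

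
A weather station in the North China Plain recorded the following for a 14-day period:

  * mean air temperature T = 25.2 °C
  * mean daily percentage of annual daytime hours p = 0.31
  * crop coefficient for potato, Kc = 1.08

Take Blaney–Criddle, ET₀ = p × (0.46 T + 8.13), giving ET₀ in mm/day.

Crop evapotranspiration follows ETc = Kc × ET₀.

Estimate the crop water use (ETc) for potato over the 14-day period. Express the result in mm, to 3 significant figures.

ET₀ = 0.31 × (0.46 × 25.2 + 8.13) = 0.31 × 19.722 = 6.1138 mm/d
ETc = Kc × ET₀ = 1.08 × 6.1138 = 6.6029 mm/d
Over 14 days: 6.6029 × 14 = 92.441 mm

92.4 mm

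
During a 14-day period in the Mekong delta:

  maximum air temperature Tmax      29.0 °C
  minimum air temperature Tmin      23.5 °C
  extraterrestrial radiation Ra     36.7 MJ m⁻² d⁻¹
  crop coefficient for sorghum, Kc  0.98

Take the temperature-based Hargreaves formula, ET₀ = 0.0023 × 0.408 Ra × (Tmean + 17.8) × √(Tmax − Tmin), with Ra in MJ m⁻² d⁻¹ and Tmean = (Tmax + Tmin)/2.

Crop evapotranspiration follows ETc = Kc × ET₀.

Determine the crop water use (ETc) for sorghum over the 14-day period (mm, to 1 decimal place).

Tmean = (29.0 + 23.5)/2 = 26.25 °C
0.408 Ra = 0.408 × 36.7 = 14.9736 mm/d equivalent
ET₀ = 0.0023 × 14.9736 × (26.25 + 17.8) × √5.5 = 0.0023 × 14.9736 × 44.05 × 2.3452 = 3.5578 mm/d
ETc = Kc × ET₀ = 0.98 × 3.5578 = 3.4866 mm/d
Over 14 days: 3.4866 × 14 = 48.812 mm

48.8 mm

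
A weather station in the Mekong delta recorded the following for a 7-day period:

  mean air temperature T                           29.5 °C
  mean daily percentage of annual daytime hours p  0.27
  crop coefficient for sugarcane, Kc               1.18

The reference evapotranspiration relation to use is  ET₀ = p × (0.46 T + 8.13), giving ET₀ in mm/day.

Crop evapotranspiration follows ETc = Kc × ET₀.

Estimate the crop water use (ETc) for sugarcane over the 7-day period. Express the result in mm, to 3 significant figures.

ET₀ = 0.27 × (0.46 × 29.5 + 8.13) = 0.27 × 21.700 = 5.8590 mm/d
ETc = Kc × ET₀ = 1.18 × 5.8590 = 6.9136 mm/d
Over 7 days: 6.9136 × 7 = 48.395 mm

48.4 mm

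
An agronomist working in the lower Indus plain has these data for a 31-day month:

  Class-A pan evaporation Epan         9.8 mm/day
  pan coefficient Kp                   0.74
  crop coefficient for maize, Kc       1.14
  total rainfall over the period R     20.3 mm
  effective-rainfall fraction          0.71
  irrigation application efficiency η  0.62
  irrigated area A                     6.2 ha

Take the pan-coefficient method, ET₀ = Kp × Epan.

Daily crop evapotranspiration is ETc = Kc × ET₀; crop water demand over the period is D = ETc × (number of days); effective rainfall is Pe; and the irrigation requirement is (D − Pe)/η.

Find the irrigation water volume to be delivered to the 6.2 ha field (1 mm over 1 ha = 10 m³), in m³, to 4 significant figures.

24190 m³

ET₀ = 0.74 × 9.8 = 7.2520 mm/d
ETc = Kc × ET₀ = 1.14 × 7.2520 = 8.2673 mm/d
Crop demand D = ETc × 31 d = 8.2673 × 31 = 256.286 mm
Pe = 0.71 × 20.3 = 14.413 mm
D − Pe = 256.286 − 14.413 = 241.873 mm
Gross irrigation = 241.873 / 0.62 = 390.118 mm
Volume = 390.118 mm × 6.2 ha × 10 = 24187.3 m³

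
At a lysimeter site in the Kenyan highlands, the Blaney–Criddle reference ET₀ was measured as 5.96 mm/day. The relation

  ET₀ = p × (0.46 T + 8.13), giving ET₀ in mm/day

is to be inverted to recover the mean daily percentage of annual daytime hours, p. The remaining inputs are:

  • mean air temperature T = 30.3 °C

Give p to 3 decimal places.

0.270

p = ET₀ / (0.46 T + 8.13) = 5.96 / (0.46 × 30.3 + 8.13) = 5.96 / 22.068 = 0.2701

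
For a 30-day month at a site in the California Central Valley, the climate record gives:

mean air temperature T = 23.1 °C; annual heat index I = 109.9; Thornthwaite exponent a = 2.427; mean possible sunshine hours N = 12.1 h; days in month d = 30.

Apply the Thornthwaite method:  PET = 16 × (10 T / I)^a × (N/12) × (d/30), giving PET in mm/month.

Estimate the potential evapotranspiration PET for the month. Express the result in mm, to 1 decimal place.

97.9 mm

10T/I = 10 × 23.1 / 109.9 = 2.1019
(10T/I)^a = 2.1019^2.427 = 6.0671
Uncorrected PET = 16 × 6.0671 = 97.074 mm
Correction = (N/12)(d/30) = (12.1/12)(30/30) = 1.0083
PET = 97.074 × 1.0083 = 97.880 mm/month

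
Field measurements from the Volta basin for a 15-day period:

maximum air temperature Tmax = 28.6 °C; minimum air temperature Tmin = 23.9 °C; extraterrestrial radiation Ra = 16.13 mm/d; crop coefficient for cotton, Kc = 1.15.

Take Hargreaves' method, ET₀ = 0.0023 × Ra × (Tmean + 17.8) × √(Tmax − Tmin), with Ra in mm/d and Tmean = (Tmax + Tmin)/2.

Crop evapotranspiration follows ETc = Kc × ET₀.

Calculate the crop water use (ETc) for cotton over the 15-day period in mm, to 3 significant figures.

61.1 mm

Tmean = (28.6 + 23.9)/2 = 26.25 °C
ET₀ = 0.0023 × 16.13 × (26.25 + 17.8) × √4.7 = 0.0023 × 16.13 × 44.05 × 2.1679 = 3.5428 mm/d
ETc = Kc × ET₀ = 1.15 × 3.5428 = 4.0742 mm/d
Over 15 days: 4.0742 × 15 = 61.113 mm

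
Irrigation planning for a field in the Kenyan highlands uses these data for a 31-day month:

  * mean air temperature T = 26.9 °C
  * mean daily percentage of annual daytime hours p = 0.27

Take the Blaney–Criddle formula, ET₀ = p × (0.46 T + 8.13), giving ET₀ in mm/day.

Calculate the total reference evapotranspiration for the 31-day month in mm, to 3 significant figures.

172 mm

ET₀ = 0.27 × (0.46 × 26.9 + 8.13) = 0.27 × 20.504 = 5.5361 mm/d
Monthly total = 5.5361 × 31 = 171.619 mm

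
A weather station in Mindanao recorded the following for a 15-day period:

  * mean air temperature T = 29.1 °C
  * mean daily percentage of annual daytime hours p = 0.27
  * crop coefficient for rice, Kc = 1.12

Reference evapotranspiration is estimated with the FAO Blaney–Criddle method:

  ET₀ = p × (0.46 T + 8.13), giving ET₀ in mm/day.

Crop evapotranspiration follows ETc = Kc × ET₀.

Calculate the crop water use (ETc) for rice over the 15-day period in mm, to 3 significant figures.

97.6 mm

ET₀ = 0.27 × (0.46 × 29.1 + 8.13) = 0.27 × 21.516 = 5.8093 mm/d
ETc = Kc × ET₀ = 1.12 × 5.8093 = 6.5064 mm/d
Over 15 days: 6.5064 × 15 = 97.596 mm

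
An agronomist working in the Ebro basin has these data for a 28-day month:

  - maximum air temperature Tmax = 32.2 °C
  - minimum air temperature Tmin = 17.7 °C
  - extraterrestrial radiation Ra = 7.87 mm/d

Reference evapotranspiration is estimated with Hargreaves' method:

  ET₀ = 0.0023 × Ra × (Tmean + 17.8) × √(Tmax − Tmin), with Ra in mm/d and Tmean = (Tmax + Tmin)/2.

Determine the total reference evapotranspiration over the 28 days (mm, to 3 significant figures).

82.5 mm

Tmean = (32.2 + 17.7)/2 = 24.95 °C
ET₀ = 0.0023 × 7.87 × (24.95 + 17.8) × √14.5 = 0.0023 × 7.87 × 42.75 × 3.8079 = 2.9466 mm/d
Over 28 days: 2.9466 × 28 = 82.505 mm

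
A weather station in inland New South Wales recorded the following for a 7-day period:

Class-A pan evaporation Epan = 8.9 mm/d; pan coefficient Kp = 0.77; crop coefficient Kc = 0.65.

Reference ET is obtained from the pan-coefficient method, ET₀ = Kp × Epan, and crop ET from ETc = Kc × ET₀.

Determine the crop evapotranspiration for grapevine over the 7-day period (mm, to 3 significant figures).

ET₀ = 0.77 × 8.9 = 6.8530 mm/d
ETc = Kc × ET₀ = 0.65 × 6.8530 = 4.4545 mm/d
Over 7 days: 4.4545 × 7 = 31.182 mm

31.2 mm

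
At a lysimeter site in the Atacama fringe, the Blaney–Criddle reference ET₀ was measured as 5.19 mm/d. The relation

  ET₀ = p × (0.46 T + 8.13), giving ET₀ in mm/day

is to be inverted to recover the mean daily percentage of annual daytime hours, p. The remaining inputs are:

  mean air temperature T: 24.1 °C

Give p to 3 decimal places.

p = ET₀ / (0.46 T + 8.13) = 5.19 / (0.46 × 24.1 + 8.13) = 5.19 / 19.216 = 0.2701

0.270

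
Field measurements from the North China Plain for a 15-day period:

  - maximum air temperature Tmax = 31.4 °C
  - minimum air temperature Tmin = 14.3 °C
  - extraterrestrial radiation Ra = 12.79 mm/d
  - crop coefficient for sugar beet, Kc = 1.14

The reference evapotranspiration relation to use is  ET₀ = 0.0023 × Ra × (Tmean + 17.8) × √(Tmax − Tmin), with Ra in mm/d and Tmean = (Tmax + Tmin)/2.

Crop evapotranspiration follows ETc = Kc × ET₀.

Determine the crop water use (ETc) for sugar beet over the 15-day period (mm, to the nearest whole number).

Tmean = (31.4 + 14.3)/2 = 22.85 °C
ET₀ = 0.0023 × 12.79 × (22.85 + 17.8) × √17.1 = 0.0023 × 12.79 × 40.65 × 4.1352 = 4.9449 mm/d
ETc = Kc × ET₀ = 1.14 × 4.9449 = 5.6372 mm/d
Over 15 days: 5.6372 × 15 = 84.558 mm

85 mm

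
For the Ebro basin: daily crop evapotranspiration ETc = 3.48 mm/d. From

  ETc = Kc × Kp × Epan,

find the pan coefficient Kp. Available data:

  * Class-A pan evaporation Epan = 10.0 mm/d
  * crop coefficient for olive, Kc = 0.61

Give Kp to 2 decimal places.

ETc = Kc × Kp × Epan  ⇒  Kp = ETc / (Kc × Epan)
Kp = 3.48 / (0.61 × 10.0) = 3.48 / 6.100 = 0.5705

0.57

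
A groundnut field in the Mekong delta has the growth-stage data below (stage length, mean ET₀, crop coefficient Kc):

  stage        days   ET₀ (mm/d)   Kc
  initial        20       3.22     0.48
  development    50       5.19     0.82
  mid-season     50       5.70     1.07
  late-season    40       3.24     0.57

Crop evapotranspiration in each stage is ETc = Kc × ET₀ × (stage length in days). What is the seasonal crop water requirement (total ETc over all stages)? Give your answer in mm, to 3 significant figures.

623 mm

initial: 0.48 × 3.22 × 20 = 30.91 mm
development: 0.82 × 5.19 × 50 = 212.79 mm
mid-season: 1.07 × 5.70 × 50 = 304.95 mm
late-season: 0.57 × 3.24 × 40 = 73.87 mm
Seasonal total = 622.52 mm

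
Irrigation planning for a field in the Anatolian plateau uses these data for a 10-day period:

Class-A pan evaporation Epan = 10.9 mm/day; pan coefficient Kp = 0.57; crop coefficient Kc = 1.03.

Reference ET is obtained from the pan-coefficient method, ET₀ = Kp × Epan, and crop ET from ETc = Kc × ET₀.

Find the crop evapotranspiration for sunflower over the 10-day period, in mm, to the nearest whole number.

64 mm

ET₀ = 0.57 × 10.9 = 6.2130 mm/d
ETc = Kc × ET₀ = 1.03 × 6.2130 = 6.3994 mm/d
Over 10 days: 6.3994 × 10 = 63.994 mm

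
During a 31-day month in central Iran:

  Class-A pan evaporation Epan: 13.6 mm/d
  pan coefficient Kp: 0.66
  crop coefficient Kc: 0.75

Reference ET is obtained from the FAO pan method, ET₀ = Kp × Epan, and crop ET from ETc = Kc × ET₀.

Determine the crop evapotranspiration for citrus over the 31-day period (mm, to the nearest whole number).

ET₀ = 0.66 × 13.6 = 8.9760 mm/d
ETc = Kc × ET₀ = 0.75 × 8.9760 = 6.7320 mm/d
Over 31 days: 6.7320 × 31 = 208.692 mm

209 mm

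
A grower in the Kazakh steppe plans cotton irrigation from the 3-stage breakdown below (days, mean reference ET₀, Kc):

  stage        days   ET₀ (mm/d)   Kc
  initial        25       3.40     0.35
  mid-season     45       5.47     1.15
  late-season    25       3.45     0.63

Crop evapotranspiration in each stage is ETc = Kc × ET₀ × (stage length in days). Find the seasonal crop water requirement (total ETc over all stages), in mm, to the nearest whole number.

initial: 0.35 × 3.40 × 25 = 29.75 mm
mid-season: 1.15 × 5.47 × 45 = 283.07 mm
late-season: 0.63 × 3.45 × 25 = 54.34 mm
Seasonal total = 367.16 mm

367 mm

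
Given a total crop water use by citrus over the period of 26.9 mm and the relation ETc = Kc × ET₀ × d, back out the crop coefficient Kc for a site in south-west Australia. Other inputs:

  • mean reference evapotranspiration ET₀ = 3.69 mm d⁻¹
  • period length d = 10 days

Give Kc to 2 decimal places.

ETc = Kc × ET₀ × d  ⇒  Kc = ETc / (ET₀ × d)
Kc = 26.9 / (3.69 × 10) = 26.9 / 36.90 = 0.7290

0.73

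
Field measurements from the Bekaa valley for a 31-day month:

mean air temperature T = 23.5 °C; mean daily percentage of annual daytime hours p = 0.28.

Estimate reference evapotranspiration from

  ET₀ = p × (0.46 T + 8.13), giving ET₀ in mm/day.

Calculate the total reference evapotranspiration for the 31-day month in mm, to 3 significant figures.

164 mm

ET₀ = 0.28 × (0.46 × 23.5 + 8.13) = 0.28 × 18.940 = 5.3032 mm/d
Monthly total = 5.3032 × 31 = 164.399 mm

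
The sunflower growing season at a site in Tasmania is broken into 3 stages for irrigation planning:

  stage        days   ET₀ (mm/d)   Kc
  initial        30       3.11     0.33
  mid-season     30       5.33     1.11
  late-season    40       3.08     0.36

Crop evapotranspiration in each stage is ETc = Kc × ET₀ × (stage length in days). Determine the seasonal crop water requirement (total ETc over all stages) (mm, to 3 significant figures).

initial: 0.33 × 3.11 × 30 = 30.79 mm
mid-season: 1.11 × 5.33 × 30 = 177.49 mm
late-season: 0.36 × 3.08 × 40 = 44.35 mm
Seasonal total = 252.63 mm

253 mm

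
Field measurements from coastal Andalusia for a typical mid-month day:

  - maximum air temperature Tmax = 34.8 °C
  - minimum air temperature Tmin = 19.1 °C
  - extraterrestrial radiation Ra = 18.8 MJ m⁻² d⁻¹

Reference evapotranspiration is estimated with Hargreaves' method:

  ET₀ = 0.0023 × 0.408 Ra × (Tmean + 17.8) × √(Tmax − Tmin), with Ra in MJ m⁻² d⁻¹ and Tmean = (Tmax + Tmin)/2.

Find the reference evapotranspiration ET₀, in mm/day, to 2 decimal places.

3.13 mm/day

Tmean = (34.8 + 19.1)/2 = 26.95 °C
0.408 Ra = 0.408 × 18.8 = 7.6704 mm/d equivalent
ET₀ = 0.0023 × 7.6704 × (26.95 + 17.8) × √15.7 = 0.0023 × 7.6704 × 44.75 × 3.9623 = 3.1281 mm/d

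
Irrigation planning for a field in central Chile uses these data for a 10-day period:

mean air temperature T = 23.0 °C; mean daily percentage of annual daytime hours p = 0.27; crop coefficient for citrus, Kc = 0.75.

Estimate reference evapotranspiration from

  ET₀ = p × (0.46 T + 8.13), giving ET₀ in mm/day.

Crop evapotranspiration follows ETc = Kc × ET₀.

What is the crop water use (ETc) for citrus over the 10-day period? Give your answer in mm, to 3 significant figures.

ET₀ = 0.27 × (0.46 × 23.0 + 8.13) = 0.27 × 18.710 = 5.0517 mm/d
ETc = Kc × ET₀ = 0.75 × 5.0517 = 3.7888 mm/d
Over 10 days: 3.7888 × 10 = 37.888 mm

37.9 mm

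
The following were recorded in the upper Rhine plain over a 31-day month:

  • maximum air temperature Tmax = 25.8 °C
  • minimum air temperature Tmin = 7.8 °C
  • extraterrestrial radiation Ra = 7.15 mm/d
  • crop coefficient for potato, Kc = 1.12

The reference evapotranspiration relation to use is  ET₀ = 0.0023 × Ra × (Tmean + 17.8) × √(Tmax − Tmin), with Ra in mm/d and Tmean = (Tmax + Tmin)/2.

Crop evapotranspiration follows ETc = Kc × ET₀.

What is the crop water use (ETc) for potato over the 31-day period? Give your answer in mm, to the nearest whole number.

Tmean = (25.8 + 7.8)/2 = 16.80 °C
ET₀ = 0.0023 × 7.15 × (16.80 + 17.8) × √18.0 = 0.0023 × 7.15 × 34.60 × 4.2426 = 2.4140 mm/d
ETc = Kc × ET₀ = 1.12 × 2.4140 = 2.7037 mm/d
Over 31 days: 2.7037 × 31 = 83.815 mm

84 mm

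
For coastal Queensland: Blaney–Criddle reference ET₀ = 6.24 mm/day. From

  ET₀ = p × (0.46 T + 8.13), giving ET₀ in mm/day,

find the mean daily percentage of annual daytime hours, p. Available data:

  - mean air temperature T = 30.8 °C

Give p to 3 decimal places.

0.280

p = ET₀ / (0.46 T + 8.13) = 6.24 / (0.46 × 30.8 + 8.13) = 6.24 / 22.298 = 0.2798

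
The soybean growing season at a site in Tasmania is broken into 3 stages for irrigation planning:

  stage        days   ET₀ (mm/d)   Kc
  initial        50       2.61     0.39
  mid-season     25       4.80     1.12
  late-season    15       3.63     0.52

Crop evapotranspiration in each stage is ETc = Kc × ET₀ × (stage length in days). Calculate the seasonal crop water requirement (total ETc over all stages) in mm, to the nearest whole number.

214 mm

initial: 0.39 × 2.61 × 50 = 50.90 mm
mid-season: 1.12 × 4.80 × 25 = 134.40 mm
late-season: 0.52 × 3.63 × 15 = 28.31 mm
Seasonal total = 213.61 mm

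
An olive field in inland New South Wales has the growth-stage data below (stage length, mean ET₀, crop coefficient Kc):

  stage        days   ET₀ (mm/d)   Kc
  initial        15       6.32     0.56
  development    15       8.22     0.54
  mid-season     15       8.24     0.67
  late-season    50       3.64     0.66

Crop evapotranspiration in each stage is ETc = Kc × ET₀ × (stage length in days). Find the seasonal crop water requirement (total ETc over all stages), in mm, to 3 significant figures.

323 mm

initial: 0.56 × 6.32 × 15 = 53.09 mm
development: 0.54 × 8.22 × 15 = 66.58 mm
mid-season: 0.67 × 8.24 × 15 = 82.81 mm
late-season: 0.66 × 3.64 × 50 = 120.12 mm
Seasonal total = 322.60 mm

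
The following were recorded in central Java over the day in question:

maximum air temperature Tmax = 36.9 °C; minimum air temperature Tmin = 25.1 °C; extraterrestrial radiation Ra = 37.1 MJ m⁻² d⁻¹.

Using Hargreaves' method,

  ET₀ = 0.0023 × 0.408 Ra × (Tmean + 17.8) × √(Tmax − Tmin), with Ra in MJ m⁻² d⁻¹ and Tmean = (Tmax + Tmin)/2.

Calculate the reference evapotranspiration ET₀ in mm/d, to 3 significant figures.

5.84 mm/d

Tmean = (36.9 + 25.1)/2 = 31.00 °C
0.408 Ra = 0.408 × 37.1 = 15.1368 mm/d equivalent
ET₀ = 0.0023 × 15.1368 × (31.00 + 17.8) × √11.8 = 0.0023 × 15.1368 × 48.80 × 3.4351 = 5.8361 mm/d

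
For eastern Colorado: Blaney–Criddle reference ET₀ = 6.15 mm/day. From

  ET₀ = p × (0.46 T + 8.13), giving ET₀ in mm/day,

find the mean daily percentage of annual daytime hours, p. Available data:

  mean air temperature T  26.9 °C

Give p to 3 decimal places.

p = ET₀ / (0.46 T + 8.13) = 6.15 / (0.46 × 26.9 + 8.13) = 6.15 / 20.504 = 0.2999

0.300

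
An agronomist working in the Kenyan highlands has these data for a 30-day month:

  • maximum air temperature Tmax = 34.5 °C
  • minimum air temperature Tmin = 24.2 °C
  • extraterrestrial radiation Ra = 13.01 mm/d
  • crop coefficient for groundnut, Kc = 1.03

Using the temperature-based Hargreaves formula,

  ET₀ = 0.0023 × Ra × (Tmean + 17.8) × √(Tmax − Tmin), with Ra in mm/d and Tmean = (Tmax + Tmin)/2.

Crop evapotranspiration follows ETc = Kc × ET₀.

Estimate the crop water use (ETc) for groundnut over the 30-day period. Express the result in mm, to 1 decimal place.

139.9 mm

Tmean = (34.5 + 24.2)/2 = 29.35 °C
ET₀ = 0.0023 × 13.01 × (29.35 + 17.8) × √10.3 = 0.0023 × 13.01 × 47.15 × 3.2094 = 4.5280 mm/d
ETc = Kc × ET₀ = 1.03 × 4.5280 = 4.6638 mm/d
Over 30 days: 4.6638 × 30 = 139.914 mm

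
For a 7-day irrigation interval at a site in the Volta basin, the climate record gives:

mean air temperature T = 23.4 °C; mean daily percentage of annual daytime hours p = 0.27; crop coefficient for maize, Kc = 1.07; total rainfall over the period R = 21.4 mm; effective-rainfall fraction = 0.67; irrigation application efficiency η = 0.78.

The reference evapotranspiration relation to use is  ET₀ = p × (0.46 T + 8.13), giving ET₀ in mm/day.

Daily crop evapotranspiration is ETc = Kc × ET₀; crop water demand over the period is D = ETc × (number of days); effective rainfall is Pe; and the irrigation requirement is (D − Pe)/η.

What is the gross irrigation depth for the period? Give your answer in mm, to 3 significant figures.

ET₀ = 0.27 × (0.46 × 23.4 + 8.13) = 0.27 × 18.894 = 5.1014 mm/d
ETc = Kc × ET₀ = 1.07 × 5.1014 = 5.4585 mm/d
Crop demand D = ETc × 7 d = 5.4585 × 7 = 38.210 mm
Pe = 0.67 × 21.4 = 14.338 mm
D − Pe = 38.210 − 14.338 = 23.872 mm
Gross irrigation = 23.872 / 0.78 = 30.605 mm

30.6 mm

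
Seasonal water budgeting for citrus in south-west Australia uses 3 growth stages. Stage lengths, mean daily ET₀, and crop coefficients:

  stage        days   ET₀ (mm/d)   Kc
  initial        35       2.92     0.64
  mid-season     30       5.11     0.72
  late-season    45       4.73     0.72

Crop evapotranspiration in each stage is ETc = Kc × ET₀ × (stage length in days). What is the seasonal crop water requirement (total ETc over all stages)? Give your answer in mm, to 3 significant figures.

329 mm

initial: 0.64 × 2.92 × 35 = 65.41 mm
mid-season: 0.72 × 5.11 × 30 = 110.38 mm
late-season: 0.72 × 4.73 × 45 = 153.25 mm
Seasonal total = 329.04 mm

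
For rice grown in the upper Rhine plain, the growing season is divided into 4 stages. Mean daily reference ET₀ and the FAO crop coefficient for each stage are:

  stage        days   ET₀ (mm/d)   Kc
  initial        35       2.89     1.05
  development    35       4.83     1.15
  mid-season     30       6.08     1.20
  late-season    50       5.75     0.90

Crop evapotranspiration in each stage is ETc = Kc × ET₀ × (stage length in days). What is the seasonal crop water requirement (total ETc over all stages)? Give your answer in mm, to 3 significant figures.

778 mm

initial: 1.05 × 2.89 × 35 = 106.21 mm
development: 1.15 × 4.83 × 35 = 194.41 mm
mid-season: 1.20 × 6.08 × 30 = 218.88 mm
late-season: 0.90 × 5.75 × 50 = 258.75 mm
Seasonal total = 778.25 mm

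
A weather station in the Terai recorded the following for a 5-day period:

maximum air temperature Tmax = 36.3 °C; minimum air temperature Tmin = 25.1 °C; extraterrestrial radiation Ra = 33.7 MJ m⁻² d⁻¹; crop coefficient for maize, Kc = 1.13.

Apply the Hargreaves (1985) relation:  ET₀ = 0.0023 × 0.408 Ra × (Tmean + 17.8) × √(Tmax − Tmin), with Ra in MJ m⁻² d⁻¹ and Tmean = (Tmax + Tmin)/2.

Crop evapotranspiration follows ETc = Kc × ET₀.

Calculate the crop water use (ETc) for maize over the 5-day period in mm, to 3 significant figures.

29.0 mm

Tmean = (36.3 + 25.1)/2 = 30.70 °C
0.408 Ra = 0.408 × 33.7 = 13.7496 mm/d equivalent
ET₀ = 0.0023 × 13.7496 × (30.70 + 17.8) × √11.2 = 0.0023 × 13.7496 × 48.50 × 3.3466 = 5.1329 mm/d
ETc = Kc × ET₀ = 1.13 × 5.1329 = 5.8002 mm/d
Over 5 days: 5.8002 × 5 = 29.001 mm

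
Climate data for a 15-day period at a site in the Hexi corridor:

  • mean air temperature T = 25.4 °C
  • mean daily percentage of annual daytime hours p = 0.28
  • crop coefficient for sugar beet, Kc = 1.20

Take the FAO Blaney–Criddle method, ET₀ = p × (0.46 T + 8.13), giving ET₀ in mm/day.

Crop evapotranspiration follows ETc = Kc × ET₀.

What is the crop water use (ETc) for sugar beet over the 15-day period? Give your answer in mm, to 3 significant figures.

ET₀ = 0.28 × (0.46 × 25.4 + 8.13) = 0.28 × 19.814 = 5.5479 mm/d
ETc = Kc × ET₀ = 1.20 × 5.5479 = 6.6575 mm/d
Over 15 days: 6.6575 × 15 = 99.863 mm

99.9 mm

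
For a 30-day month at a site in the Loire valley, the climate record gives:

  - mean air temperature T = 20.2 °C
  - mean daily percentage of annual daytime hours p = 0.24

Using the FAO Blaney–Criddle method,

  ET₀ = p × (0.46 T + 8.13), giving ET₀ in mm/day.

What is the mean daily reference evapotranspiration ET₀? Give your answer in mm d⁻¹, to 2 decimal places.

4.18 mm d⁻¹

ET₀ = 0.24 × (0.46 × 20.2 + 8.13) = 0.24 × 17.422 = 4.1813 mm/d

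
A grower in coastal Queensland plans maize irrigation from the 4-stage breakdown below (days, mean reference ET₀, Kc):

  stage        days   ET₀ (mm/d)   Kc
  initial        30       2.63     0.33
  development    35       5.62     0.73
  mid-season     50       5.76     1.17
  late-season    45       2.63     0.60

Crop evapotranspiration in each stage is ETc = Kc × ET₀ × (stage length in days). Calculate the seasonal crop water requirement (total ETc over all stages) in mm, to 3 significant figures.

initial: 0.33 × 2.63 × 30 = 26.04 mm
development: 0.73 × 5.62 × 35 = 143.59 mm
mid-season: 1.17 × 5.76 × 50 = 336.96 mm
late-season: 0.60 × 2.63 × 45 = 71.01 mm
Seasonal total = 577.60 mm

578 mm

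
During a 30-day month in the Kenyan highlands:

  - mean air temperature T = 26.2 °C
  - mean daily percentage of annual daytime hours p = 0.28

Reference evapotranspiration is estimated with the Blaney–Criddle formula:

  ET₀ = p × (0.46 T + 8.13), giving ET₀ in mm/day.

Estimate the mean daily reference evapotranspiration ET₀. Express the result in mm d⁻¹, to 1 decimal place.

ET₀ = 0.28 × (0.46 × 26.2 + 8.13) = 0.28 × 20.182 = 5.6510 mm/d

5.7 mm d⁻¹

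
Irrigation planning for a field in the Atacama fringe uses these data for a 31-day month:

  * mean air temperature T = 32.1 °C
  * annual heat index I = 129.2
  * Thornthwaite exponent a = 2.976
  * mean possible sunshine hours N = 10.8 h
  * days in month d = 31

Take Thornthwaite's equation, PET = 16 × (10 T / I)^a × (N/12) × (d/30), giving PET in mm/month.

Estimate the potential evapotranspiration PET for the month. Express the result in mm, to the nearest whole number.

223 mm

10T/I = 10 × 32.1 / 129.2 = 2.4845
(10T/I)^a = 2.4845^2.976 = 15.0048
Uncorrected PET = 16 × 15.0048 = 240.077 mm
Correction = (N/12)(d/30) = (10.8/12)(31/30) = 0.9300
PET = 240.077 × 0.9300 = 223.272 mm/month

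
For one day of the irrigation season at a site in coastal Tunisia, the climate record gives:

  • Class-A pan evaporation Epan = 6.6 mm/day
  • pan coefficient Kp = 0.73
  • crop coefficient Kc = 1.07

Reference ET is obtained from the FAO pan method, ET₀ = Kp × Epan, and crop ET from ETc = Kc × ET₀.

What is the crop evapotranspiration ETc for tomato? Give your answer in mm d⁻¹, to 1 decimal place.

5.2 mm d⁻¹

ET₀ = 0.73 × 6.6 = 4.8180 mm/d
ETc = Kc × ET₀ = 1.07 × 4.8180 = 5.1553 mm/d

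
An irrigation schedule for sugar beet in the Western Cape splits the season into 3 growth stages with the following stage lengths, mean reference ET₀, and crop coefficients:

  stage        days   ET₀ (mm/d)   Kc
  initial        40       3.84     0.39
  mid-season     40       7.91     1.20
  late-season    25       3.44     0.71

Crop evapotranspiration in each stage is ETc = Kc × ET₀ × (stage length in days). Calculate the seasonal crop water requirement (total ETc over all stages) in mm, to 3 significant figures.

501 mm

initial: 0.39 × 3.84 × 40 = 59.90 mm
mid-season: 1.20 × 7.91 × 40 = 379.68 mm
late-season: 0.71 × 3.44 × 25 = 61.06 mm
Seasonal total = 500.64 mm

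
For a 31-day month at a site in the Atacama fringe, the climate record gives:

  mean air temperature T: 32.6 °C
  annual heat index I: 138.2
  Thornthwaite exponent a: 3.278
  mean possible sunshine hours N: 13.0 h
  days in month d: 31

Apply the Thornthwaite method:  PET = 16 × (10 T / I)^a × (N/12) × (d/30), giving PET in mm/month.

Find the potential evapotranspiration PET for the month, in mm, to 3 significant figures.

10T/I = 10 × 32.6 / 138.2 = 2.3589
(10T/I)^a = 2.3589^3.278 = 16.6626
Uncorrected PET = 16 × 16.6626 = 266.602 mm
Correction = (N/12)(d/30) = (13.0/12)(31/30) = 1.1194
PET = 266.602 × 1.1194 = 298.434 mm/month

298 mm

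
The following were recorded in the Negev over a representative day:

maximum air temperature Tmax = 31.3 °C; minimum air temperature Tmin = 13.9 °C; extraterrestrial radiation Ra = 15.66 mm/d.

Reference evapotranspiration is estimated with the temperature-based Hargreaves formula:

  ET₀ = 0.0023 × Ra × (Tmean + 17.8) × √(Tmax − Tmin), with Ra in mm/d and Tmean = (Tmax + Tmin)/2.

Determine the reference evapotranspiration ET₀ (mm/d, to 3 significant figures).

6.07 mm/d

Tmean = (31.3 + 13.9)/2 = 22.60 °C
ET₀ = 0.0023 × 15.66 × (22.60 + 17.8) × √17.4 = 0.0023 × 15.66 × 40.40 × 4.1713 = 6.0698 mm/d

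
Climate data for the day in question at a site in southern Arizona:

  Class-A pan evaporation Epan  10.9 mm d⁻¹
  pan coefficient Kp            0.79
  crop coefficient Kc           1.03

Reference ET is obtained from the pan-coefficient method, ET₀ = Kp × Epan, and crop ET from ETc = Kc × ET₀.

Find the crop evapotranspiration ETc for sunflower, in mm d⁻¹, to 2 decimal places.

ET₀ = 0.79 × 10.9 = 8.6110 mm/d
ETc = Kc × ET₀ = 1.03 × 8.6110 = 8.8693 mm/d

8.87 mm d⁻¹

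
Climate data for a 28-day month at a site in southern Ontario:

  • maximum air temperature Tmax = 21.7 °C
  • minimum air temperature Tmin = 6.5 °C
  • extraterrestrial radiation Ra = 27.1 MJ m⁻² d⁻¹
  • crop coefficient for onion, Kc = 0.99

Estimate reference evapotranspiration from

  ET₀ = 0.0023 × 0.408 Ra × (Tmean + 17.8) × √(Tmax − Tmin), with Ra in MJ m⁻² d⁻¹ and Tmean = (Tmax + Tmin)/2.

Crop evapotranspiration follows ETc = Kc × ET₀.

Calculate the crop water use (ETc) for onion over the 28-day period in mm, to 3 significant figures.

87.7 mm

Tmean = (21.7 + 6.5)/2 = 14.10 °C
0.408 Ra = 0.408 × 27.1 = 11.0568 mm/d equivalent
ET₀ = 0.0023 × 11.0568 × (14.10 + 17.8) × √15.2 = 0.0023 × 11.0568 × 31.90 × 3.8987 = 3.1628 mm/d
ETc = Kc × ET₀ = 0.99 × 3.1628 = 3.1312 mm/d
Over 28 days: 3.1312 × 28 = 87.674 mm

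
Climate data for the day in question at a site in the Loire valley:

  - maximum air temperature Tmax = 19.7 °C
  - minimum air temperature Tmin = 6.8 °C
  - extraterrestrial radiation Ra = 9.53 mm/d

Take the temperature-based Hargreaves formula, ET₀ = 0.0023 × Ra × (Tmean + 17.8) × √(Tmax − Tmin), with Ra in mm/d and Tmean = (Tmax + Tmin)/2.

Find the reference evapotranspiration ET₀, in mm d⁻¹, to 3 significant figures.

Tmean = (19.7 + 6.8)/2 = 13.25 °C
ET₀ = 0.0023 × 9.53 × (13.25 + 17.8) × √12.9 = 0.0023 × 9.53 × 31.05 × 3.5917 = 2.4445 mm/d

2.44 mm d⁻¹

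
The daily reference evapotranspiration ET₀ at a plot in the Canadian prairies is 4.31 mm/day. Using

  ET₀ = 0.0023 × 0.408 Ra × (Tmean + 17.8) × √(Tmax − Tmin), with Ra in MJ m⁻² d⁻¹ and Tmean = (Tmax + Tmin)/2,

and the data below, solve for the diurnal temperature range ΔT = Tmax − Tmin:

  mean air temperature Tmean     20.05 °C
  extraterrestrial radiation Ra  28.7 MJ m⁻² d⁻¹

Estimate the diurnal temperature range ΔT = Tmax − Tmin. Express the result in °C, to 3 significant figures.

√ΔT = ET₀ / [0.0023 × 0.408 × Ra × (Tmean+17.8)] = 4.31 / (0.0023 × 11.7096 × 37.85) = 4.2281
ΔT = 4.2281² = 17.877 °C

17.9 °C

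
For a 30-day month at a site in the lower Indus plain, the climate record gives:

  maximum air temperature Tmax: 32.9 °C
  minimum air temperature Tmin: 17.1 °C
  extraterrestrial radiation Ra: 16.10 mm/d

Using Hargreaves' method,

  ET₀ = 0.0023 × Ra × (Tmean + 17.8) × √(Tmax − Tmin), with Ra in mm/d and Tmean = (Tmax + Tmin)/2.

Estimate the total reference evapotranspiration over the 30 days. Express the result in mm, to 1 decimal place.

189.0 mm

Tmean = (32.9 + 17.1)/2 = 25.00 °C
ET₀ = 0.0023 × 16.10 × (25.00 + 17.8) × √15.8 = 0.0023 × 16.10 × 42.80 × 3.9749 = 6.2998 mm/d
Over 30 days: 6.2998 × 30 = 188.994 mm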